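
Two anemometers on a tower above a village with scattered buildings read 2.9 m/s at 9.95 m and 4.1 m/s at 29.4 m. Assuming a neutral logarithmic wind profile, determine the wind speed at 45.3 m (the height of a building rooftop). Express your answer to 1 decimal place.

4.6 m/s

Log law: V ∝ ln(z/z₀). From the pair, with r = V₁/V₂ = 0.70732,
ln z₀ = (ln z₁ − r·ln z₂)/(1 − r) = (2.2976 − 0.70732×3.3810)/0.29268 = -0.3207 → z₀ = 0.7256 m
V₃ = V₁ · ln(z₃/z₀)/ln(z₁/z₀) = 2.9 × 4.1340/2.6183 = 4.5788 m/s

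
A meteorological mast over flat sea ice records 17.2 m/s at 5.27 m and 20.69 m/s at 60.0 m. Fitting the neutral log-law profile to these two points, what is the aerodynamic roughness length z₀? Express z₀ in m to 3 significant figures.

Log law: V(z) ∝ ln(z/z₀). With r = V₁/V₂ = 17.2/20.69 = 0.83132,
r · ln(z₂/z₀) = ln(z₁/z₀) ⇒ ln z₀ = (ln z₁ − r·ln z₂)/(1 − r)
ln z₀ = (1.66203 − 0.83132×4.09434) / 0.16868 = -10.3253
z₀ = exp(-10.3253) = 0.00003279 m

z₀ ≈ 0.0000328 m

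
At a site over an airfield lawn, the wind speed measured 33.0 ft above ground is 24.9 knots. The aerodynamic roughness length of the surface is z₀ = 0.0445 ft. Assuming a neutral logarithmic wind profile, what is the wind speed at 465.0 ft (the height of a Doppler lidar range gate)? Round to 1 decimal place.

34.9 knots

Log law: V(z) ∝ ln(z/z₀), so V₂/V₁ = ln(z₂/z₀) / ln(z₁/z₀).
ln(465.0/0.0445) = 9.2543, ln(33.0/0.0445) = 6.6088
V₂ = 24.9 × 9.2543/6.6088 = 24.9 × 1.4003 = 34.8676 knots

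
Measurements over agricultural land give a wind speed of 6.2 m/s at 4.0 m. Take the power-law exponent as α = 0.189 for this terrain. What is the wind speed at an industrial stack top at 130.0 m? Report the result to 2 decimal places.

11.97 m/s

Power-law profile: V₂ = V₁ · (z₂/z₁)^α
V₂ = 6.2 × (130.0/4.0)^0.189 = 6.2 × (32.5000)^0.189
    = 6.2 × 1.9308 = 11.9712 m/s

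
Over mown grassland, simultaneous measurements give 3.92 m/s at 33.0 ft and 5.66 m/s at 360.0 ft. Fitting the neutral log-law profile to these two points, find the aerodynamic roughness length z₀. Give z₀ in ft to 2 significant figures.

Log law: V(z) ∝ ln(z/z₀). With r = V₁/V₂ = 3.92/5.66 = 0.69258,
r · ln(z₂/z₀) = ln(z₁/z₀) ⇒ ln z₀ = (ln z₁ − r·ln z₂)/(1 − r)
ln z₀ = (3.49651 − 0.69258×5.88610) / 0.30742 = -1.8870
z₀ = exp(-1.8870) = 0.1515 ft

z₀ ≈ 0.15 ft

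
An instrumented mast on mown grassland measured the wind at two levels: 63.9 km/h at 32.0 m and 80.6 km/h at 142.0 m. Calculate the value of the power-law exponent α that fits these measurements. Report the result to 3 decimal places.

Power law: V₂/V₁ = (z₂/z₁)^α ⇒ α = ln(V₂/V₁) / ln(z₂/z₁)
α = ln(80.6/63.9) / ln(142.0/32.0) = ln(1.2613) / ln(4.4375)
  = 0.23218 / 1.49009 = 0.15582

α ≈ 0.156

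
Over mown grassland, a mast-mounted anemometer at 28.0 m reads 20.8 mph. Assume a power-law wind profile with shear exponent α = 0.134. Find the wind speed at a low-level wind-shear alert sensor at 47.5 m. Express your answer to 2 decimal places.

22.33 mph

Power-law profile: V₂ = V₁ · (z₂/z₁)^α
V₂ = 20.8 × (47.5/28.0)^0.134 = 20.8 × (1.6964)^0.134
    = 20.8 × 1.0734 = 22.3265 mph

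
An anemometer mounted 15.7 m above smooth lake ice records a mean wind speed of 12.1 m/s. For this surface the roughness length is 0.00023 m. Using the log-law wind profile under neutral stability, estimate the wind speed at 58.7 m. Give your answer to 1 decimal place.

13.5 m/s

Log law: V(z) ∝ ln(z/z₀), so V₂/V₁ = ln(z₂/z₀) / ln(z₁/z₀).
ln(58.7/0.00023) = 12.4499, ln(15.7/0.00023) = 11.1311
V₂ = 12.1 × 12.4499/11.1311 = 12.1 × 1.1185 = 13.5336 m/s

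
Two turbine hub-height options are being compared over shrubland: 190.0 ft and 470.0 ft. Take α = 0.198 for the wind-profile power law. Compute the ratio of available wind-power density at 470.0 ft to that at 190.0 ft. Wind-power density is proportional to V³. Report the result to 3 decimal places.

Speed ratio: V_B/V_A = (z_B/z_A)^α = (470.0/190.0)^0.198 = (2.4737)^0.198 = 1.19642
Power-density ratio: P_B/P_A = (V_B/V_A)³ = (1.19642)³ = 1.71256

1.713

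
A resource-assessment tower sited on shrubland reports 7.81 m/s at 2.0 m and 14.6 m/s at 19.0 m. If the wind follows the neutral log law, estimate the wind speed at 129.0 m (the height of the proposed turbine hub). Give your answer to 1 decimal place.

Log law: V ∝ ln(z/z₀). From the pair, with r = V₁/V₂ = 0.53493,
ln z₀ = (ln z₁ − r·ln z₂)/(1 − r) = (0.6931 − 0.53493×2.9444)/0.46507 = -1.8963 → z₀ = 0.1501 m
V₃ = V₁ · ln(z₃/z₀)/ln(z₁/z₀) = 7.81 × 6.7561/2.5895 = 20.3769 m/s

20.4 m/s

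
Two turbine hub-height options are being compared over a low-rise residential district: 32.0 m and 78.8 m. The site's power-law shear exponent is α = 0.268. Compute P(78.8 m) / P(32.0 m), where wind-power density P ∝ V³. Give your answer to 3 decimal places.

2.064

Speed ratio: V_B/V_A = (z_B/z_A)^α = (78.8/32.0)^0.268 = (2.4625)^0.268 = 1.27318
Power-density ratio: P_B/P_A = (V_B/V_A)³ = (1.27318)³ = 2.06379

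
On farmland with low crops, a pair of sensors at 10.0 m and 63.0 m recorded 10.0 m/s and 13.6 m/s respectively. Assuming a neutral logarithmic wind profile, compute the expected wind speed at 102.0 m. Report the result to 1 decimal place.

Log law: V ∝ ln(z/z₀). From the pair, with r = V₁/V₂ = 0.73529,
ln z₀ = (ln z₁ − r·ln z₂)/(1 − r) = (2.3026 − 0.73529×4.1431)/0.26471 = -2.8101 → z₀ = 0.06020 m
V₃ = V₁ · ln(z₃/z₀)/ln(z₁/z₀) = 10.0 × 7.4350/5.1126 = 14.5424 m/s

14.5 m/s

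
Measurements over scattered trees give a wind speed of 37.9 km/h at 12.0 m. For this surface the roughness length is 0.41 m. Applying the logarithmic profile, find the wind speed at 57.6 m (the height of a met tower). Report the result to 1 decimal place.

55.5 km/h

Log law: V(z) ∝ ln(z/z₀), so V₂/V₁ = ln(z₂/z₀) / ln(z₁/z₀).
ln(57.6/0.41) = 4.9451, ln(12.0/0.41) = 3.3765
V₂ = 37.9 × 4.9451/3.3765 = 37.9 × 1.4646 = 55.5071 km/h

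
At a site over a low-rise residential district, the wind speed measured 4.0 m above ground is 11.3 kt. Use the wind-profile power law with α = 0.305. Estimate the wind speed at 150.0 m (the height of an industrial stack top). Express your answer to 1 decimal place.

Power-law profile: V₂ = V₁ · (z₂/z₁)^α
V₂ = 11.3 × (150.0/4.0)^0.305 = 11.3 × (37.5000)^0.305
    = 11.3 × 3.0205 = 34.1317 kt

34.1 kt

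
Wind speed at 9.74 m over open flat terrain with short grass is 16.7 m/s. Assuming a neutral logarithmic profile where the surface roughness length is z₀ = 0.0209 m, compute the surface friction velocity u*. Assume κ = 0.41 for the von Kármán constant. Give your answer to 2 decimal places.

u* ≈ 1.11 m/s

Log law: V(z) = (u*/κ) · ln(z/z₀) ⇒ u* = κ · V / ln(z/z₀)
u* = 0.41 × 16.7 / ln(9.74/0.0209) = 0.41 × 16.7 / 6.1442
   = 6.8470 / 6.1442 = 1.1144 m/s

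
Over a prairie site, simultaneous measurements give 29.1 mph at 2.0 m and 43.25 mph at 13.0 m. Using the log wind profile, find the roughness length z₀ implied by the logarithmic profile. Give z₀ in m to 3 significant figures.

Log law: V(z) ∝ ln(z/z₀). With r = V₁/V₂ = 29.1/43.25 = 0.67283,
r · ln(z₂/z₀) = ln(z₁/z₀) ⇒ ln z₀ = (ln z₁ − r·ln z₂)/(1 − r)
ln z₀ = (0.69315 − 0.67283×2.56495) / 0.32717 = -3.1563
z₀ = exp(-3.1563) = 0.04258 m

z₀ ≈ 0.0426 m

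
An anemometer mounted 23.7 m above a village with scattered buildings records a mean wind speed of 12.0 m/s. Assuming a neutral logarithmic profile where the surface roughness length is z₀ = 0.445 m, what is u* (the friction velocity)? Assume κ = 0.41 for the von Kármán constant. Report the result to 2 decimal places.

u* ≈ 1.24 m/s

Log law: V(z) = (u*/κ) · ln(z/z₀) ⇒ u* = κ · V / ln(z/z₀)
u* = 0.41 × 12.0 / ln(23.7/0.445) = 0.41 × 12.0 / 3.9752
   = 4.9200 / 3.9752 = 1.2377 m/s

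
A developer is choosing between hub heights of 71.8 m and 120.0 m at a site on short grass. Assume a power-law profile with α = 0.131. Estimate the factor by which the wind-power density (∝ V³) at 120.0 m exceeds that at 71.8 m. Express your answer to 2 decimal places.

1.22

Speed ratio: V_B/V_A = (z_B/z_A)^α = (120.0/71.8)^0.131 = (1.6713)^0.131 = 1.06960
Power-density ratio: P_B/P_A = (V_B/V_A)³ = (1.06960)³ = 1.22366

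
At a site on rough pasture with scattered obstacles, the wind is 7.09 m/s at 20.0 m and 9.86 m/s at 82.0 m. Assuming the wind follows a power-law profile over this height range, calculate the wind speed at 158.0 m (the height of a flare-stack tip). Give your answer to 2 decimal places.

11.49 m/s

First find α: α = ln(V₂/V₁)/ln(z₂/z₁) = ln(9.86/7.09)/ln(82.0/20.0) = 0.32980/1.41099 = 0.2337
Extrapolate from 82.0 m to 158.0 m: V₃ = 9.86 × (158.0/82.0)^0.2337 = 9.86 × 1.1657 = 11.4936 m/s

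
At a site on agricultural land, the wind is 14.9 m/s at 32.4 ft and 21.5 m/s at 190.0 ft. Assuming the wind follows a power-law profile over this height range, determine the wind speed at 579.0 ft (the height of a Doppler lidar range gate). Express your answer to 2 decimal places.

First find α: α = ln(V₂/V₁)/ln(z₂/z₁) = ln(21.5/14.9)/ln(190.0/32.4) = 0.36669/1.76887 = 0.2073
Extrapolate from 190.0 ft to 579.0 ft: V₃ = 21.5 × (579.0/190.0)^0.2073 = 21.5 × 1.2599 = 27.0868 m/s

27.09 m/s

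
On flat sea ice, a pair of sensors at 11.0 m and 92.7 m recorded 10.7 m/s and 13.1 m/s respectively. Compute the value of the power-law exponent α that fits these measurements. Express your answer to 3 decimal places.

α ≈ 0.095

Power law: V₂/V₁ = (z₂/z₁)^α ⇒ α = ln(V₂/V₁) / ln(z₂/z₁)
α = ln(13.1/10.7) / ln(92.7/11.0) = ln(1.2243) / ln(8.4273)
  = 0.20237 / 2.13147 = 0.09494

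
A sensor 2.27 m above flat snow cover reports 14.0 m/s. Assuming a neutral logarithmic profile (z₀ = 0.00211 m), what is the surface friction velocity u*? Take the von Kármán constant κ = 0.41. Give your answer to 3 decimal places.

Log law: V(z) = (u*/κ) · ln(z/z₀) ⇒ u* = κ · V / ln(z/z₀)
u* = 0.41 × 14.0 / ln(2.27/0.00211) = 0.41 × 14.0 / 6.9808
   = 5.7400 / 6.9808 = 0.8222 m/s

u* ≈ 0.822 m/s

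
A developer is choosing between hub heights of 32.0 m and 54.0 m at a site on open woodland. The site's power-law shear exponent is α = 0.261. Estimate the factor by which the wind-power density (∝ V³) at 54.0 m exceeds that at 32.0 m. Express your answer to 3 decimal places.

1.506

Speed ratio: V_B/V_A = (z_B/z_A)^α = (54.0/32.0)^0.261 = (1.6875)^0.261 = 1.14633
Power-density ratio: P_B/P_A = (V_B/V_A)³ = (1.14633)³ = 1.50637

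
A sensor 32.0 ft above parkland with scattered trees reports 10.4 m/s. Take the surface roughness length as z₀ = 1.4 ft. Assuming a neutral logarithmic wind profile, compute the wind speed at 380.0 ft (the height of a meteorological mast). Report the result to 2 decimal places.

Log law: V(z) ∝ ln(z/z₀), so V₂/V₁ = ln(z₂/z₀) / ln(z₁/z₀).
ln(380.0/1.4) = 5.6037, ln(32.0/1.4) = 3.1293
V₂ = 10.4 × 5.6037/3.1293 = 10.4 × 1.7907 = 18.6237 m/s

18.62 m/s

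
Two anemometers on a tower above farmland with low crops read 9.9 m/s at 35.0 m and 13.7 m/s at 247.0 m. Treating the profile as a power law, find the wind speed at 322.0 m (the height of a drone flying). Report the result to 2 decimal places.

14.32 m/s

First find α: α = ln(V₂/V₁)/ln(z₂/z₁) = ln(13.7/9.9)/ln(247.0/35.0) = 0.32486/1.95404 = 0.1663
Extrapolate from 247.0 m to 322.0 m: V₃ = 13.7 × (322.0/247.0)^0.1663 = 13.7 × 1.0451 = 14.3175 m/s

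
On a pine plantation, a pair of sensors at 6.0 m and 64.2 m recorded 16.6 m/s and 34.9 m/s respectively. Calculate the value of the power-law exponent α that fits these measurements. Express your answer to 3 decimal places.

α ≈ 0.314

Power law: V₂/V₁ = (z₂/z₁)^α ⇒ α = ln(V₂/V₁) / ln(z₂/z₁)
α = ln(34.9/16.6) / ln(64.2/6.0) = ln(2.1024) / ln(10.7000)
  = 0.74308 / 2.37024 = 0.31351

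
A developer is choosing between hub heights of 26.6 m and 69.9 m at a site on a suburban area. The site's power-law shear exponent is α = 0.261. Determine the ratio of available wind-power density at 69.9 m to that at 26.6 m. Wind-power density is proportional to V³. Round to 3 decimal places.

2.131

Speed ratio: V_B/V_A = (z_B/z_A)^α = (69.9/26.6)^0.261 = (2.6278)^0.261 = 1.28681
Power-density ratio: P_B/P_A = (V_B/V_A)³ = (1.28681)³ = 2.13080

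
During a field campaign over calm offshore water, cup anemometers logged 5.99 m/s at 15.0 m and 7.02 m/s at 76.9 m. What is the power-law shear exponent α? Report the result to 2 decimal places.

α ≈ 0.10

Power law: V₂/V₁ = (z₂/z₁)^α ⇒ α = ln(V₂/V₁) / ln(z₂/z₁)
α = ln(7.02/5.99) / ln(76.9/15.0) = ln(1.1720) / ln(5.1267)
  = 0.15867 / 1.63446 = 0.09708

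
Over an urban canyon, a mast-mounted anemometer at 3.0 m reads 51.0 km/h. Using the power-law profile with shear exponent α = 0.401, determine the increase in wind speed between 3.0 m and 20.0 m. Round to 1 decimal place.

Power law: V₂ = V₁ · (z₂/z₁)^α = 51.0 × (6.6667)^0.401 = 109.1334 km/h
ΔV = 109.1334 − 51.0 = 58.1334 km/h

58.1 km/h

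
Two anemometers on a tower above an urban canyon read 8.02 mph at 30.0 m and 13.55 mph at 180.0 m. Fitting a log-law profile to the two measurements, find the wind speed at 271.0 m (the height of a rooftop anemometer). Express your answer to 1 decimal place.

Log law: V ∝ ln(z/z₀). From the pair, with r = V₁/V₂ = 0.59188,
ln z₀ = (ln z₁ − r·ln z₂)/(1 − r) = (3.4012 − 0.59188×5.1930)/0.40812 = 0.8027 → z₀ = 2.231 m
V₃ = V₁ · ln(z₃/z₀)/ln(z₁/z₀) = 8.02 × 4.7995/2.5985 = 14.8128 mph

14.8 mph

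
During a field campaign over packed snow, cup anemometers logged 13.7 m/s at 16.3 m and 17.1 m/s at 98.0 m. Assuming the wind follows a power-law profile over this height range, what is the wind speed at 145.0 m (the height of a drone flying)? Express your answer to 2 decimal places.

17.95 m/s

First find α: α = ln(V₂/V₁)/ln(z₂/z₁) = ln(17.1/13.7)/ln(98.0/16.3) = 0.22168/1.79380 = 0.1236
Extrapolate from 98.0 m to 145.0 m: V₃ = 17.1 × (145.0/98.0)^0.1236 = 17.1 × 1.0496 = 17.9483 m/s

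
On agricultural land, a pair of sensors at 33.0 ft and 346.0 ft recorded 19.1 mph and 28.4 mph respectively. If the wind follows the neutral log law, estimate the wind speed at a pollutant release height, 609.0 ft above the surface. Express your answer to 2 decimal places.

30.64 mph

Log law: V ∝ ln(z/z₀). From the pair, with r = V₁/V₂ = 0.67254,
ln z₀ = (ln z₁ − r·ln z₂)/(1 − r) = (3.4965 − 0.67254×5.8464)/0.32746 = -1.3297 → z₀ = 0.2646 ft
V₃ = V₁ · ln(z₃/z₀)/ln(z₁/z₀) = 19.1 × 7.7415/4.8262 = 30.6375 mph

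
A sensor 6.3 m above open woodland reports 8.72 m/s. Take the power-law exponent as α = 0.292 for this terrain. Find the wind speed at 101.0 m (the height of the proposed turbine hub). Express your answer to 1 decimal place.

19.6 m/s

Power-law profile: V₂ = V₁ · (z₂/z₁)^α
V₂ = 8.72 × (101.0/6.3)^0.292 = 8.72 × (16.0317)^0.292
    = 8.72 × 2.2483 = 19.6052 m/s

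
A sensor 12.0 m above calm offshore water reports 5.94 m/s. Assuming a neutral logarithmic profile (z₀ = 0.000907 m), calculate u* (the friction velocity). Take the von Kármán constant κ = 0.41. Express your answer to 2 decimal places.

Log law: V(z) = (u*/κ) · ln(z/z₀) ⇒ u* = κ · V / ln(z/z₀)
u* = 0.41 × 5.94 / ln(12.0/0.000907) = 0.41 × 5.94 / 9.4903
   = 2.4354 / 9.4903 = 0.2566 m/s

u* ≈ 0.26 m/s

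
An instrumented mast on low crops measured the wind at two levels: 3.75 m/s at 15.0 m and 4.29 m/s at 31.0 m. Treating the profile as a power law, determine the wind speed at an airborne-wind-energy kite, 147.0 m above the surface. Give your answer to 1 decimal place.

First find α: α = ln(V₂/V₁)/ln(z₂/z₁) = ln(4.29/3.75)/ln(31.0/15.0) = 0.13453/0.72594 = 0.1853
Extrapolate from 31.0 m to 147.0 m: V₃ = 4.29 × (147.0/31.0)^0.1853 = 4.29 × 1.3343 = 5.7243 m/s

5.7 m/s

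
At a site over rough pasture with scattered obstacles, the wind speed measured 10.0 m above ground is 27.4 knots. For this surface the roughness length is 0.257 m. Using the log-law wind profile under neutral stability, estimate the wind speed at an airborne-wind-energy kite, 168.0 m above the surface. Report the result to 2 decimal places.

Log law: V(z) ∝ ln(z/z₀), so V₂/V₁ = ln(z₂/z₀) / ln(z₁/z₀).
ln(168.0/0.257) = 6.4826, ln(10.0/0.257) = 3.6613
V₂ = 27.4 × 6.4826/3.6613 = 27.4 × 1.7706 = 48.5145 knots

48.51 knots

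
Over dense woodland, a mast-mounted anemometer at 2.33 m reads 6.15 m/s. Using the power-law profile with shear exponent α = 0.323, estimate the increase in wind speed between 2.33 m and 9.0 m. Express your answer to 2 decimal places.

3.37 m/s

Power law: V₂ = V₁ · (z₂/z₁)^α = 6.15 × (3.8627)^0.323 = 9.5157 m/s
ΔV = 9.5157 − 6.15 = 3.3657 m/s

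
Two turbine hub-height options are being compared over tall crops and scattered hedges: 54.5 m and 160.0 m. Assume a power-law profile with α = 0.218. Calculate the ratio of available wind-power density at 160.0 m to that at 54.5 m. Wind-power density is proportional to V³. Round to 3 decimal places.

Speed ratio: V_B/V_A = (z_B/z_A)^α = (160.0/54.5)^0.218 = (2.9358)^0.218 = 1.26463
Power-density ratio: P_B/P_A = (V_B/V_A)³ = (1.26463)³ = 2.02251

2.023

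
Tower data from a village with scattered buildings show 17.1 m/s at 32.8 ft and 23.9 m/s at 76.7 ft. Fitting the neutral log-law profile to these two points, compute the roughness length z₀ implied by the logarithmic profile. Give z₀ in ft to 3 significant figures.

z₀ ≈ 3.87 ft

Log law: V(z) ∝ ln(z/z₀). With r = V₁/V₂ = 17.1/23.9 = 0.71548,
r · ln(z₂/z₀) = ln(z₁/z₀) ⇒ ln z₀ = (ln z₁ − r·ln z₂)/(1 − r)
ln z₀ = (3.49043 − 0.71548×4.33990) / 0.28452 = 1.3543
z₀ = exp(1.3543) = 3.874 ft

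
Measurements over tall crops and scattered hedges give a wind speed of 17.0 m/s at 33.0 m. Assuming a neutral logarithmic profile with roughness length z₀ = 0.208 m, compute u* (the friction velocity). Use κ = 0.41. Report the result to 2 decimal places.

u* ≈ 1.38 m/s

Log law: V(z) = (u*/κ) · ln(z/z₀) ⇒ u* = κ · V / ln(z/z₀)
u* = 0.41 × 17.0 / ln(33.0/0.208) = 0.41 × 17.0 / 5.0667
   = 6.9700 / 5.0667 = 1.3756 m/s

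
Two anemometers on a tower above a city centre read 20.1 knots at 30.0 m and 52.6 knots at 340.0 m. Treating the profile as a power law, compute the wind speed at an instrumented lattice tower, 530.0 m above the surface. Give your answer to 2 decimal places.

62.72 knots

First find α: α = ln(V₂/V₁)/ln(z₂/z₁) = ln(52.6/20.1)/ln(340.0/30.0) = 0.96200/2.42775 = 0.3963
Extrapolate from 340.0 m to 530.0 m: V₃ = 52.6 × (530.0/340.0)^0.3963 = 52.6 × 1.1923 = 62.7165 knots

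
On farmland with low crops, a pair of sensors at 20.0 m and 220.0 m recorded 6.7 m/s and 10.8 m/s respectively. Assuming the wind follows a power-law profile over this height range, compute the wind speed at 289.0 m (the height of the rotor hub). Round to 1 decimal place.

First find α: α = ln(V₂/V₁)/ln(z₂/z₁) = ln(10.8/6.7)/ln(220.0/20.0) = 0.47744/2.39790 = 0.1991
Extrapolate from 220.0 m to 289.0 m: V₃ = 10.8 × (289.0/220.0)^0.1991 = 10.8 × 1.0558 = 11.4028 m/s

11.4 m/s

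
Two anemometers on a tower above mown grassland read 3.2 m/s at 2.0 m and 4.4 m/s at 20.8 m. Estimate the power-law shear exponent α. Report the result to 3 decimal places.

α ≈ 0.136

Power law: V₂/V₁ = (z₂/z₁)^α ⇒ α = ln(V₂/V₁) / ln(z₂/z₁)
α = ln(4.4/3.2) / ln(20.8/2.0) = ln(1.3750) / ln(10.4000)
  = 0.31845 / 2.34181 = 0.13599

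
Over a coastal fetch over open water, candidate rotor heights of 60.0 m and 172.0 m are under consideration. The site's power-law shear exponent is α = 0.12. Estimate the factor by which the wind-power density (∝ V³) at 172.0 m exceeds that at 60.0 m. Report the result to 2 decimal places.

1.46

Speed ratio: V_B/V_A = (z_B/z_A)^α = (172.0/60.0)^0.12 = (2.8667)^0.12 = 1.13471
Power-density ratio: P_B/P_A = (V_B/V_A)³ = (1.13471)³ = 1.46102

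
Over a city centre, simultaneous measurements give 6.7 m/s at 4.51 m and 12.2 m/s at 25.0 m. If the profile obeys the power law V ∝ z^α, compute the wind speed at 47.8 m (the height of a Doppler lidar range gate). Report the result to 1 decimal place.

15.3 m/s

First find α: α = ln(V₂/V₁)/ln(z₂/z₁) = ln(12.2/6.7)/ln(25.0/4.51) = 0.59933/1.71258 = 0.3500
Extrapolate from 25.0 m to 47.8 m: V₃ = 12.2 × (47.8/25.0)^0.3500 = 12.2 × 1.2546 = 15.3062 m/s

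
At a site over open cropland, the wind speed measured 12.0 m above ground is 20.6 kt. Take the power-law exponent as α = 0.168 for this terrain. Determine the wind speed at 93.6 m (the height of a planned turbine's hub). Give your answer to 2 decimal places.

29.09 kt

Power-law profile: V₂ = V₁ · (z₂/z₁)^α
V₂ = 20.6 × (93.6/12.0)^0.168 = 20.6 × (7.8000)^0.168
    = 20.6 × 1.4121 = 29.0897 kt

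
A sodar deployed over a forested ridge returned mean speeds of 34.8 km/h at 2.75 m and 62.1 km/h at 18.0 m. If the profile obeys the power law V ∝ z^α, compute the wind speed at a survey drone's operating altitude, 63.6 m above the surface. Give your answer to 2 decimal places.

91.64 km/h

First find α: α = ln(V₂/V₁)/ln(z₂/z₁) = ln(62.1/34.8)/ln(18.0/2.75) = 0.57913/1.87877 = 0.3082
Extrapolate from 18.0 m to 63.6 m: V₃ = 62.1 × (63.6/18.0)^0.3082 = 62.1 × 1.4756 = 91.6366 km/h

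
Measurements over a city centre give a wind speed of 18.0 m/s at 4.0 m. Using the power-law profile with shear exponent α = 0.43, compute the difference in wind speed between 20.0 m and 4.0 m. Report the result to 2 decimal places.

Power law: V₂ = V₁ · (z₂/z₁)^α = 18.0 × (5.0000)^0.43 = 35.9608 m/s
ΔV = 35.9608 − 18.0 = 17.9608 m/s

17.96 m/s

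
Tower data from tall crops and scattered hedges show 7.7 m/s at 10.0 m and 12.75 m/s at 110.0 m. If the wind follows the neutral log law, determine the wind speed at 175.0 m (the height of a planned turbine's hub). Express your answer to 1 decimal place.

Log law: V ∝ ln(z/z₀). From the pair, with r = V₁/V₂ = 0.60392,
ln z₀ = (ln z₁ − r·ln z₂)/(1 − r) = (2.3026 − 0.60392×4.7005)/0.39608 = -1.3536 → z₀ = 0.2583 m
V₃ = V₁ · ln(z₃/z₀)/ln(z₁/z₀) = 7.7 × 6.5184/3.6562 = 13.7278 m/s

13.7 m/s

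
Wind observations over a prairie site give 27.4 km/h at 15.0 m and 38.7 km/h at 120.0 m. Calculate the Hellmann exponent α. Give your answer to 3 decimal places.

Power law: V₂/V₁ = (z₂/z₁)^α ⇒ α = ln(V₂/V₁) / ln(z₂/z₁)
α = ln(38.7/27.4) / ln(120.0/15.0) = ln(1.4124) / ln(8.0000)
  = 0.34530 / 2.07944 = 0.16605

α ≈ 0.166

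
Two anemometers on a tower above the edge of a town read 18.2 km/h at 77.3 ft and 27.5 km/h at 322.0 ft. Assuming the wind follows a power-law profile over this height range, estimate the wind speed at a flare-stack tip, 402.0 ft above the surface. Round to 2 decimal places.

First find α: α = ln(V₂/V₁)/ln(z₂/z₁) = ln(27.5/18.2)/ln(322.0/77.3) = 0.41276/1.42686 = 0.2893
Extrapolate from 322.0 ft to 402.0 ft: V₃ = 27.5 × (402.0/322.0)^0.2893 = 27.5 × 1.0663 = 29.3232 km/h

29.32 km/h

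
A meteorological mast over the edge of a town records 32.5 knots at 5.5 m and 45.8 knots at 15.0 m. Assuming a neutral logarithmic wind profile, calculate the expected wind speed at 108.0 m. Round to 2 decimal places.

Log law: V ∝ ln(z/z₀). From the pair, with r = V₁/V₂ = 0.70961,
ln z₀ = (ln z₁ − r·ln z₂)/(1 − r) = (1.7047 − 0.70961×2.7081)/0.29039 = -0.7469 → z₀ = 0.4738 m
V₃ = V₁ · ln(z₃/z₀)/ln(z₁/z₀) = 32.5 × 5.4291/2.4517 = 71.9689 knots

71.97 knots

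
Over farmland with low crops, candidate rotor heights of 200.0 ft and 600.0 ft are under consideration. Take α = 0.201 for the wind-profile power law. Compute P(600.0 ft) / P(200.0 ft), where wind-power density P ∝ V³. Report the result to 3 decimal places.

Speed ratio: V_B/V_A = (z_B/z_A)^α = (600.0/200.0)^0.201 = (3.0000)^0.201 = 1.24710
Power-density ratio: P_B/P_A = (V_B/V_A)³ = (1.24710)³ = 1.93956

1.940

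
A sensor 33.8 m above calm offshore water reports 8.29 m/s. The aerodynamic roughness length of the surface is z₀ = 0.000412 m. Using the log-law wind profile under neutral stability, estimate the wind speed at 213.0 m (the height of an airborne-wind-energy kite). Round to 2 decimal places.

Log law: V(z) ∝ ln(z/z₀), so V₂/V₁ = ln(z₂/z₀) / ln(z₁/z₀).
ln(213.0/0.000412) = 13.1558, ln(33.8/0.000412) = 11.3149
V₂ = 8.29 × 13.1558/11.3149 = 8.29 × 1.1627 = 9.6387 m/s

9.64 m/s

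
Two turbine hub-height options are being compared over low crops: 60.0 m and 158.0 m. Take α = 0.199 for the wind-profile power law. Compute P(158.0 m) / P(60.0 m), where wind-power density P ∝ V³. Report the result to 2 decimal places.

1.78

Speed ratio: V_B/V_A = (z_B/z_A)^α = (158.0/60.0)^0.199 = (2.6333)^0.199 = 1.21250
Power-density ratio: P_B/P_A = (V_B/V_A)³ = (1.21250)³ = 1.78255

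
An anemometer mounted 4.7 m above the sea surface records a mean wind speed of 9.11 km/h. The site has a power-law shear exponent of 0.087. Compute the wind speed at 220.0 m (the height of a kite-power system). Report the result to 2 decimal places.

Power-law profile: V₂ = V₁ · (z₂/z₁)^α
V₂ = 9.11 × (220.0/4.7)^0.087 = 9.11 × (46.8085)^0.087
    = 9.11 × 1.3974 = 12.7302 km/h

12.73 km/h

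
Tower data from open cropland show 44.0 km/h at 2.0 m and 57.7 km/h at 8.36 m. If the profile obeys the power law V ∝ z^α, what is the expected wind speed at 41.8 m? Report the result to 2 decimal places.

First find α: α = ln(V₂/V₁)/ln(z₂/z₁) = ln(57.7/44.0)/ln(8.36/2.0) = 0.27107/1.43031 = 0.1895
Extrapolate from 8.36 m to 41.8 m: V₃ = 57.7 × (41.8/8.36)^0.1895 = 57.7 × 1.3566 = 78.2784 km/h

78.28 km/h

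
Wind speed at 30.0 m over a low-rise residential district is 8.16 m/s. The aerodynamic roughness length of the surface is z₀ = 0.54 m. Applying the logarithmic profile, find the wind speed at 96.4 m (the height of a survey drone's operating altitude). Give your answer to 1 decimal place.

10.5 m/s

Log law: V(z) ∝ ln(z/z₀), so V₂/V₁ = ln(z₂/z₀) / ln(z₁/z₀).
ln(96.4/0.54) = 5.1847, ln(30.0/0.54) = 4.0174
V₂ = 8.16 × 5.1847/4.0174 = 8.16 × 1.2906 = 10.5310 m/s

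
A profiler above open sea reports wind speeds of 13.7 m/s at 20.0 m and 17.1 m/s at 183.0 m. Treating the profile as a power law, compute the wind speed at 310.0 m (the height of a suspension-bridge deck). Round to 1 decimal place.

18.0 m/s

First find α: α = ln(V₂/V₁)/ln(z₂/z₁) = ln(17.1/13.7)/ln(183.0/20.0) = 0.22168/2.21375 = 0.1001
Extrapolate from 183.0 m to 310.0 m: V₃ = 17.1 × (310.0/183.0)^0.1001 = 17.1 × 1.0542 = 18.0268 m/s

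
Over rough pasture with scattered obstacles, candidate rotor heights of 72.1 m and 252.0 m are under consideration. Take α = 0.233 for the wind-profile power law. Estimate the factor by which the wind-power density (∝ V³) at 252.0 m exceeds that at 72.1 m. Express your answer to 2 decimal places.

2.40

Speed ratio: V_B/V_A = (z_B/z_A)^α = (252.0/72.1)^0.233 = (3.4951)^0.233 = 1.33853
Power-density ratio: P_B/P_A = (V_B/V_A)³ = (1.33853)³ = 2.39818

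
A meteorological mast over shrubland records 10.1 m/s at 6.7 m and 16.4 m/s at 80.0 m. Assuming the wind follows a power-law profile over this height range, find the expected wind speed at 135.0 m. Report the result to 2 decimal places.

First find α: α = ln(V₂/V₁)/ln(z₂/z₁) = ln(16.4/10.1)/ln(80.0/6.7) = 0.48475/2.47992 = 0.1955
Extrapolate from 80.0 m to 135.0 m: V₃ = 16.4 × (135.0/80.0)^0.1955 = 16.4 × 1.1077 = 18.1661 m/s

18.17 m/s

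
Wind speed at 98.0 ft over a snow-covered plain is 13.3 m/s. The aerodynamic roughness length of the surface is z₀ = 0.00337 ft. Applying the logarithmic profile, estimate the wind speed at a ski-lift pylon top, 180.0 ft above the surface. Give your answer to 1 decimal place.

14.1 m/s

Log law: V(z) ∝ ln(z/z₀), so V₂/V₁ = ln(z₂/z₀) / ln(z₁/z₀).
ln(180.0/0.00337) = 10.8858, ln(98.0/0.00337) = 10.2778
V₂ = 13.3 × 10.8858/10.2778 = 13.3 × 1.0592 = 14.0868 m/s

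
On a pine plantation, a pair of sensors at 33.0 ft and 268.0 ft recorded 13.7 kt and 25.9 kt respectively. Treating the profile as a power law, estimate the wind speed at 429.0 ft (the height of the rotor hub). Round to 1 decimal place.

29.9 kt

First find α: α = ln(V₂/V₁)/ln(z₂/z₁) = ln(25.9/13.7)/ln(268.0/33.0) = 0.63685/2.09448 = 0.3041
Extrapolate from 268.0 ft to 429.0 ft: V₃ = 25.9 × (429.0/268.0)^0.3041 = 25.9 × 1.1538 = 29.8831 kt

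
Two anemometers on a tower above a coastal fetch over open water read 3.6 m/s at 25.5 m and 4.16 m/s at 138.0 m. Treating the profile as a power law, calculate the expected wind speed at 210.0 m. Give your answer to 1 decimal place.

First find α: α = ln(V₂/V₁)/ln(z₂/z₁) = ln(4.16/3.6)/ln(138.0/25.5) = 0.14458/1.68858 = 0.0856
Extrapolate from 138.0 m to 210.0 m: V₃ = 4.16 × (210.0/138.0)^0.0856 = 4.16 × 1.0366 = 4.3123 m/s

4.3 m/s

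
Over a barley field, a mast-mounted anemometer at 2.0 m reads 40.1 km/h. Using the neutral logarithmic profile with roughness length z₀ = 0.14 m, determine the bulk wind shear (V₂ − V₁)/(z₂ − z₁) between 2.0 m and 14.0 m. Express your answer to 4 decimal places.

2.4453 km/h/m

Log law: V₂ = V₁ · ln(z₂/z₀)/ln(z₁/z₀) = 40.1 × 4.6052/2.6593 = 69.4431 km/h
ΔV/Δz = (69.4431 − 40.1)/(14.0 − 2.0) = 29.3431/12.0000 = 2.44526 km/h/m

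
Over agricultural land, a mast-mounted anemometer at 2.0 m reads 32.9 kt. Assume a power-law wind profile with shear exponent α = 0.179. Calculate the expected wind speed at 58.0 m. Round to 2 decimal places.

60.11 kt

Power-law profile: V₂ = V₁ · (z₂/z₁)^α
V₂ = 32.9 × (58.0/2.0)^0.179 = 32.9 × (29.0000)^0.179
    = 32.9 × 1.8271 = 60.1125 kt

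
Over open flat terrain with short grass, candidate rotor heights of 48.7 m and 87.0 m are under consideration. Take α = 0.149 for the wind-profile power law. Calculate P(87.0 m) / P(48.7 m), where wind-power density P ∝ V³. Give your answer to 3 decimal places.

1.296

Speed ratio: V_B/V_A = (z_B/z_A)^α = (87.0/48.7)^0.149 = (1.7864)^0.149 = 1.09030
Power-density ratio: P_B/P_A = (V_B/V_A)³ = (1.09030)³ = 1.29610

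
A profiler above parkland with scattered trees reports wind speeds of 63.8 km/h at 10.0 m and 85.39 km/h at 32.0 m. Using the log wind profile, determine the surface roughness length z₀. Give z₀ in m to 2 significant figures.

Log law: V(z) ∝ ln(z/z₀). With r = V₁/V₂ = 63.8/85.39 = 0.74716,
r · ln(z₂/z₀) = ln(z₁/z₀) ⇒ ln z₀ = (ln z₁ − r·ln z₂)/(1 − r)
ln z₀ = (2.30259 − 0.74716×3.46574) / 0.25284 = -1.1346
z₀ = exp(-1.1346) = 0.3215 m

z₀ ≈ 0.32 m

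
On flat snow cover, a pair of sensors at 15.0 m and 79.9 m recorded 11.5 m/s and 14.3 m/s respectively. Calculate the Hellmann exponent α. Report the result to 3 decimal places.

Power law: V₂/V₁ = (z₂/z₁)^α ⇒ α = ln(V₂/V₁) / ln(z₂/z₁)
α = ln(14.3/11.5) / ln(79.9/15.0) = ln(1.2435) / ln(5.3267)
  = 0.21791 / 1.67273 = 0.13027

α ≈ 0.130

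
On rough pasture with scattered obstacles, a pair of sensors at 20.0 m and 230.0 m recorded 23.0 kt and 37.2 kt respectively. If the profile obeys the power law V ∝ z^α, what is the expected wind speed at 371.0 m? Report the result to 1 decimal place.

First find α: α = ln(V₂/V₁)/ln(z₂/z₁) = ln(37.2/23.0)/ln(230.0/20.0) = 0.48081/2.44235 = 0.1969
Extrapolate from 230.0 m to 371.0 m: V₃ = 37.2 × (371.0/230.0)^0.1969 = 37.2 × 1.0987 = 40.8716 kt

40.9 kt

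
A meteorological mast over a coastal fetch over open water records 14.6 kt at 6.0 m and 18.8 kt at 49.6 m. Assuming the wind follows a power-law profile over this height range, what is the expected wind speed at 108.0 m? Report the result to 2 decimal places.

20.64 kt

First find α: α = ln(V₂/V₁)/ln(z₂/z₁) = ln(18.8/14.6)/ln(49.6/6.0) = 0.25284/2.11223 = 0.1197
Extrapolate from 49.6 m to 108.0 m: V₃ = 18.8 × (108.0/49.6)^0.1197 = 18.8 × 1.0976 = 20.6352 kt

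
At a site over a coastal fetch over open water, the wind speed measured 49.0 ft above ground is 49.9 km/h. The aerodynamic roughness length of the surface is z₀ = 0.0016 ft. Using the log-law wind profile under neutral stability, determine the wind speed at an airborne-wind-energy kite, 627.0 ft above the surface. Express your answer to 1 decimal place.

Log law: V(z) ∝ ln(z/z₀), so V₂/V₁ = ln(z₂/z₀) / ln(z₁/z₀).
ln(627.0/0.0016) = 12.8787, ln(49.0/0.0016) = 10.3296
V₂ = 49.9 × 12.8787/10.3296 = 49.9 × 1.2468 = 62.2143 km/h

62.2 km/h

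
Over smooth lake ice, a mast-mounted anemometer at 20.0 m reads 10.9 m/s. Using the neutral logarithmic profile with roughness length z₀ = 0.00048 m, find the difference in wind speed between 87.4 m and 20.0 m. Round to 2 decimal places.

1.51 m/s

Log law: V₂ = V₁ · ln(z₂/z₀)/ln(z₁/z₀) = 10.9 × 12.1122/10.6375 = 12.4112 m/s
ΔV = 12.4112 − 10.9 = 1.5112 m/s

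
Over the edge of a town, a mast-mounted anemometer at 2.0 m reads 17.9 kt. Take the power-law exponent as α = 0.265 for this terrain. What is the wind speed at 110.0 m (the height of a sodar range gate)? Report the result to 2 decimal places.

51.77 kt

Power-law profile: V₂ = V₁ · (z₂/z₁)^α
V₂ = 17.9 × (110.0/2.0)^0.265 = 17.9 × (55.0000)^0.265
    = 17.9 × 2.8920 = 51.7665 kt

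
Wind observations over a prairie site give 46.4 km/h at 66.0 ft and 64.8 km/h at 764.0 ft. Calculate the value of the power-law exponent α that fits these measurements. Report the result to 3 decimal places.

α ≈ 0.136

Power law: V₂/V₁ = (z₂/z₁)^α ⇒ α = ln(V₂/V₁) / ln(z₂/z₁)
α = ln(64.8/46.4) / ln(764.0/66.0) = ln(1.3966) / ln(11.5758)
  = 0.33401 / 2.44891 = 0.13639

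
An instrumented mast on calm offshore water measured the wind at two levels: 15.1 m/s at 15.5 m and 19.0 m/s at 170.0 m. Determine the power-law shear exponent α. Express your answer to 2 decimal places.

α ≈ 0.10

Power law: V₂/V₁ = (z₂/z₁)^α ⇒ α = ln(V₂/V₁) / ln(z₂/z₁)
α = ln(19.0/15.1) / ln(170.0/15.5) = ln(1.2583) / ln(10.9677)
  = 0.22974 / 2.39496 = 0.09593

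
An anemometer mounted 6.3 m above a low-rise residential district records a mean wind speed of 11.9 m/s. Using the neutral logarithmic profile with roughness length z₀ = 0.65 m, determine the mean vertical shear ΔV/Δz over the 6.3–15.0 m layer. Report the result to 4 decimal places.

0.5224 m/s/m

Log law: V₂ = V₁ · ln(z₂/z₀)/ln(z₁/z₀) = 11.9 × 3.1388/2.2713 = 16.4450 m/s
ΔV/Δz = (16.4450 − 11.9)/(15.0 − 6.3) = 4.5450/8.7000 = 0.52242 m/s/m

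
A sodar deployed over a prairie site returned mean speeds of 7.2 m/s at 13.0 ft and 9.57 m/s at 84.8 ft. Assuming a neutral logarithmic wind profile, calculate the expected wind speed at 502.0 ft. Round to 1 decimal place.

11.8 m/s

Log law: V ∝ ln(z/z₀). From the pair, with r = V₁/V₂ = 0.75235,
ln z₀ = (ln z₁ − r·ln z₂)/(1 − r) = (2.5649 − 0.75235×4.4403)/0.24765 = -3.1323 → z₀ = 0.04362 ft
V₃ = V₁ · ln(z₃/z₀)/ln(z₁/z₀) = 7.2 × 9.3509/5.6973 = 11.8174 m/s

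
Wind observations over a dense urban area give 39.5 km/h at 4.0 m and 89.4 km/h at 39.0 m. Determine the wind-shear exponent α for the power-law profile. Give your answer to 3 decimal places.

α ≈ 0.359

Power law: V₂/V₁ = (z₂/z₁)^α ⇒ α = ln(V₂/V₁) / ln(z₂/z₁)
α = ln(89.4/39.5) / ln(39.0/4.0) = ln(2.2633) / ln(9.7500)
  = 0.81682 / 2.27727 = 0.35868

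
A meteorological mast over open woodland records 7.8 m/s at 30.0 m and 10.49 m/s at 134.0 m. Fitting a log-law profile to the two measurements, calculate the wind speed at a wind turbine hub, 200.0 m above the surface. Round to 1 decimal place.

11.2 m/s

Log law: V ∝ ln(z/z₀). From the pair, with r = V₁/V₂ = 0.74357,
ln z₀ = (ln z₁ − r·ln z₂)/(1 − r) = (3.4012 − 0.74357×4.8978)/0.25643 = -0.9385 → z₀ = 0.3912 m
V₃ = V₁ · ln(z₃/z₀)/ln(z₁/z₀) = 7.8 × 6.2368/4.3397 = 11.2098 m/s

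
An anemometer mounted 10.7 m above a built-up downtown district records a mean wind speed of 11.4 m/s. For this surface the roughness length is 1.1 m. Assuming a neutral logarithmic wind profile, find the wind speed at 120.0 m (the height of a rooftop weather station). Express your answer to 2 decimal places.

23.51 m/s

Log law: V(z) ∝ ln(z/z₀), so V₂/V₁ = ln(z₂/z₀) / ln(z₁/z₀).
ln(120.0/1.1) = 4.6922, ln(10.7/1.1) = 2.2749
V₂ = 11.4 × 4.6922/2.2749 = 11.4 × 2.0626 = 23.5132 m/s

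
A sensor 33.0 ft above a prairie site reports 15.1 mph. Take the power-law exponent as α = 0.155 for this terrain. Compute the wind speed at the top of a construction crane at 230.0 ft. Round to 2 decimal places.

Power-law profile: V₂ = V₁ · (z₂/z₁)^α
V₂ = 15.1 × (230.0/33.0)^0.155 = 15.1 × (6.9697)^0.155
    = 15.1 × 1.3511 = 20.4021 mph

20.40 mph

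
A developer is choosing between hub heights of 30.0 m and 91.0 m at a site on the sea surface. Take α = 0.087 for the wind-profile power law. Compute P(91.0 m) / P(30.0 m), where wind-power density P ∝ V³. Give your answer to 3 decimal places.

1.336

Speed ratio: V_B/V_A = (z_B/z_A)^α = (91.0/30.0)^0.087 = (3.0333)^0.087 = 1.10135
Power-density ratio: P_B/P_A = (V_B/V_A)³ = (1.10135)³ = 1.33592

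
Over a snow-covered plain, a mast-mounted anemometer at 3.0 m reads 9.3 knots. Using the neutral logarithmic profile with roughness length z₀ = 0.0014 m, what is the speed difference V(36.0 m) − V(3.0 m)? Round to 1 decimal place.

3.0 knots

Log law: V₂ = V₁ · ln(z₂/z₀)/ln(z₁/z₀) = 9.3 × 10.1548/7.6699 = 12.3130 knots
ΔV = 12.3130 − 9.3 = 3.0130 knots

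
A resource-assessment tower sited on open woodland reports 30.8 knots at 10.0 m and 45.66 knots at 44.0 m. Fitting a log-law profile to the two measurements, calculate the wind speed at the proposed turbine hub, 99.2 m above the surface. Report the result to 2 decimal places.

Log law: V ∝ ln(z/z₀). From the pair, with r = V₁/V₂ = 0.67455,
ln z₀ = (ln z₁ − r·ln z₂)/(1 − r) = (2.3026 − 0.67455×3.7842)/0.32545 = -0.7683 → z₀ = 0.4638 m
V₃ = V₁ · ln(z₃/z₀)/ln(z₁/z₀) = 30.8 × 5.3654/3.0709 = 53.8136 knots

53.81 knots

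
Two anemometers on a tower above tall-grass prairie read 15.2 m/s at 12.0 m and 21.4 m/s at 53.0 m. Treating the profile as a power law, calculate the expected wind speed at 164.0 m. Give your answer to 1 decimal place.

First find α: α = ln(V₂/V₁)/ln(z₂/z₁) = ln(21.4/15.2)/ln(53.0/12.0) = 0.34210/1.48539 = 0.2303
Extrapolate from 53.0 m to 164.0 m: V₃ = 21.4 × (164.0/53.0)^0.2303 = 21.4 × 1.2971 = 27.7585 m/s

27.8 m/s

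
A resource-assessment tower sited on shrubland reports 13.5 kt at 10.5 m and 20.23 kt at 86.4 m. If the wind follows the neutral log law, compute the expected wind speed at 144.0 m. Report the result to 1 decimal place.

21.9 kt

Log law: V ∝ ln(z/z₀). From the pair, with r = V₁/V₂ = 0.66733,
ln z₀ = (ln z₁ − r·ln z₂)/(1 − r) = (2.3514 − 0.66733×4.4590)/0.33267 = -1.8764 → z₀ = 0.1531 m
V₃ = V₁ · ln(z₃/z₀)/ln(z₁/z₀) = 13.5 × 6.8462/4.2278 = 21.8612 kt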